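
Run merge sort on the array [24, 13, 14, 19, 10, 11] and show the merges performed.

Divide and conquer:
  Merge [13] + [14] -> [13, 14]
  Merge [24] + [13, 14] -> [13, 14, 24]
  Merge [10] + [11] -> [10, 11]
  Merge [19] + [10, 11] -> [10, 11, 19]
  Merge [13, 14, 24] + [10, 11, 19] -> [10, 11, 13, 14, 19, 24]


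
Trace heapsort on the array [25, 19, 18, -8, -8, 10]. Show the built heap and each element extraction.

Build heap: [25, 19, 18, -8, -8, 10]
Extract 25: [19, 10, 18, -8, -8, 25]
Extract 19: [18, 10, -8, -8, 19, 25]
Extract 18: [10, -8, -8, 18, 19, 25]
Extract 10: [-8, -8, 10, 18, 19, 25]
Extract -8: [-8, -8, 10, 18, 19, 25]


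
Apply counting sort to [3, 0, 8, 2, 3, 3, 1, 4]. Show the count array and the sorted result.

Count array: [1, 1, 1, 3, 1, 0, 0, 0, 1]
(count[i] = number of elements equal to i)
Cumulative count: [1, 2, 3, 6, 7, 7, 7, 7, 8]
Sorted: [0, 1, 2, 3, 3, 3, 4, 8]


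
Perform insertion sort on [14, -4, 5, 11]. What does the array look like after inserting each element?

First element 14 is already 'sorted'
Insert -4: shifted 1 elements -> [-4, 14, 5, 11]
Insert 5: shifted 1 elements -> [-4, 5, 14, 11]
Insert 11: shifted 1 elements -> [-4, 5, 11, 14]


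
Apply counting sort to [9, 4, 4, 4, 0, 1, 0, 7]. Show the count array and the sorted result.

Count array: [2, 1, 0, 0, 3, 0, 0, 1, 0, 1]
(count[i] = number of elements equal to i)
Cumulative count: [2, 3, 3, 3, 6, 6, 6, 7, 7, 8]
Sorted: [0, 0, 1, 4, 4, 4, 7, 9]


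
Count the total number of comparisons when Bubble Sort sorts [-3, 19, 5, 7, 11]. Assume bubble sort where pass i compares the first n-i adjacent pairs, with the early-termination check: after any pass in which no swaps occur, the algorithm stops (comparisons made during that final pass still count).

Pass 1: compare adjacent pairs (0,1)..(3,4) = 4 comparison(s), 3 swap(s) -> [-3, 5, 7, 11, 19]
Pass 2: compare adjacent pairs (0,1)..(2,3) = 3 comparison(s), 0 swap(s) -> [-3, 5, 7, 11, 19]
No swaps in this pass, so bubble sort stops here.
Total comparisons: 4 + 3 = 7


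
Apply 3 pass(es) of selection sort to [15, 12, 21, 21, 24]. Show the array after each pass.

Pass 1: Select minimum 12 at index 1, swap -> [12, 15, 21, 21, 24]
Pass 2: Select minimum 15 at index 1, swap -> [12, 15, 21, 21, 24]
Pass 3: Select minimum 21 at index 2, swap -> [12, 15, 21, 21, 24]


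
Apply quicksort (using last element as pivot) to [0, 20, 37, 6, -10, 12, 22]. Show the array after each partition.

Partition 1: pivot=22 at index 5 -> [0, 20, 6, -10, 12, 22, 37]
Partition 2: pivot=12 at index 3 -> [0, 6, -10, 12, 20, 22, 37]
Partition 3: pivot=-10 at index 0 -> [-10, 6, 0, 12, 20, 22, 37]
Partition 4: pivot=0 at index 1 -> [-10, 0, 6, 12, 20, 22, 37]


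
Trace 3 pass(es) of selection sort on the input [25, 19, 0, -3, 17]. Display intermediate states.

Pass 1: Select minimum -3 at index 3, swap -> [-3, 19, 0, 25, 17]
Pass 2: Select minimum 0 at index 2, swap -> [-3, 0, 19, 25, 17]
Pass 3: Select minimum 17 at index 4, swap -> [-3, 0, 17, 25, 19]


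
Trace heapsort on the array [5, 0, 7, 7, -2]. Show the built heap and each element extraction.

Build heap: [7, 5, 7, 0, -2]
Extract 7: [7, 5, -2, 0, 7]
Extract 7: [5, 0, -2, 7, 7]
Extract 5: [0, -2, 5, 7, 7]
Extract 0: [-2, 0, 5, 7, 7]


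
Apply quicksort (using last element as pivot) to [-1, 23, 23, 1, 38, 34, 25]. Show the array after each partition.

Partition 1: pivot=25 at index 4 -> [-1, 23, 23, 1, 25, 34, 38]
Partition 2: pivot=1 at index 1 -> [-1, 1, 23, 23, 25, 34, 38]
Partition 3: pivot=23 at index 3 -> [-1, 1, 23, 23, 25, 34, 38]
Partition 4: pivot=38 at index 6 -> [-1, 1, 23, 23, 25, 34, 38]


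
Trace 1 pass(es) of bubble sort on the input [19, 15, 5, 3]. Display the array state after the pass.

After pass 1: [15, 5, 3, 19] (3 swaps)
Total swaps: 3


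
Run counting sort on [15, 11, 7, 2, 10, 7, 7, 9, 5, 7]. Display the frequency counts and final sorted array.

Count array: [0, 0, 1, 0, 0, 1, 0, 4, 0, 1, 1, 1, 0, 0, 0, 1]
(count[i] = number of elements equal to i)
Cumulative count: [0, 0, 1, 1, 1, 2, 2, 6, 6, 7, 8, 9, 9, 9, 9, 10]
Sorted: [2, 5, 7, 7, 7, 7, 9, 10, 11, 15]


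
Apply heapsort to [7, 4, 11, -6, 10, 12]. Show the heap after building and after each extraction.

Build heap: [12, 10, 11, -6, 4, 7]
Extract 12: [11, 10, 7, -6, 4, 12]
Extract 11: [10, 4, 7, -6, 11, 12]
Extract 10: [7, 4, -6, 10, 11, 12]
Extract 7: [4, -6, 7, 10, 11, 12]
Extract 4: [-6, 4, 7, 10, 11, 12]


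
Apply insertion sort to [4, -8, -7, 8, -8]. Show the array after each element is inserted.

First element 4 is already 'sorted'
Insert -8: shifted 1 elements -> [-8, 4, -7, 8, -8]
Insert -7: shifted 1 elements -> [-8, -7, 4, 8, -8]
Insert 8: shifted 0 elements -> [-8, -7, 4, 8, -8]
Insert -8: shifted 3 elements -> [-8, -8, -7, 4, 8]


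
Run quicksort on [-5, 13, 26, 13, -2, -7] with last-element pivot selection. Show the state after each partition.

Partition 1: pivot=-7 at index 0 -> [-7, 13, 26, 13, -2, -5]
Partition 2: pivot=-5 at index 1 -> [-7, -5, 26, 13, -2, 13]
Partition 3: pivot=13 at index 4 -> [-7, -5, 13, -2, 13, 26]
Partition 4: pivot=-2 at index 2 -> [-7, -5, -2, 13, 13, 26]


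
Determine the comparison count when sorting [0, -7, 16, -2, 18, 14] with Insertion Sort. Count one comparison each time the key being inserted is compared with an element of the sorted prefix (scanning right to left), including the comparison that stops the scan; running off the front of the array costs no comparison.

Insert -7: 0 > -7 (shift), reached front = 1 comparison(s) -> [-7, 0, 16, -2, 18, 14]
Insert 16: 0 <= 16 (stop) = 1 comparison(s) -> [-7, 0, 16, -2, 18, 14]
Insert -2: 16 > -2 (shift), 0 > -2 (shift), -7 <= -2 (stop) = 3 comparison(s) -> [-7, -2, 0, 16, 18, 14]
Insert 18: 16 <= 18 (stop) = 1 comparison(s) -> [-7, -2, 0, 16, 18, 14]
Insert 14: 18 > 14 (shift), 16 > 14 (shift), 0 <= 14 (stop) = 3 comparison(s) -> [-7, -2, 0, 14, 16, 18]
Total comparisons: 1 + 1 + 3 + 1 + 3 = 9


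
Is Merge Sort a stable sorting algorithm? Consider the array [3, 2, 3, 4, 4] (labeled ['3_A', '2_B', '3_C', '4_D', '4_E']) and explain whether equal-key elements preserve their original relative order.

Trace Merge Sort on the labeled array (the key is the number; the letter only tracks identity):
  Merge [3_A] + [2_B] -> [2_B, 3_A]
  Merge [4_D] + [4_E] -> [4_D, 4_E]
  Merge [3_C] + [4_D, 4_E] -> [3_C, 4_D, 4_E]
  Merge [2_B, 3_A] + [3_C, 4_D, 4_E] -> [2_B, 3_A, 3_C, 4_D, 4_E]
Final order: [2_B, 3_A, 3_C, 4_D, 4_E]
Equal keys:
  value 3: originally 3_A, 3_C; after sorting 3_A, 3_C -> order preserved
  value 4: originally 4_D, 4_E; after sorting 4_D, 4_E -> order preserved
All equal keys kept their original relative order. Merge Sort is stable: when the heads of the two halves are equal the merge takes from the left half first.
Answer: Stable


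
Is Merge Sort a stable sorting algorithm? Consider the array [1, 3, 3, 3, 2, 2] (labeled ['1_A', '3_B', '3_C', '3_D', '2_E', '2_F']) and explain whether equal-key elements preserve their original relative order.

Trace Merge Sort on the labeled array (the key is the number; the letter only tracks identity):
  Merge [3_B] + [3_C] -> [3_B, 3_C]
  Merge [1_A] + [3_B, 3_C] -> [1_A, 3_B, 3_C]
  Merge [2_E] + [2_F] -> [2_E, 2_F]
  Merge [3_D] + [2_E, 2_F] -> [2_E, 2_F, 3_D]
  Merge [1_A, 3_B, 3_C] + [2_E, 2_F, 3_D] -> [1_A, 2_E, 2_F, 3_B, 3_C, 3_D]
Final order: [1_A, 2_E, 2_F, 3_B, 3_C, 3_D]
Equal keys:
  value 2: originally 2_E, 2_F; after sorting 2_E, 2_F -> order preserved
  value 3: originally 3_B, 3_C, 3_D; after sorting 3_B, 3_C, 3_D -> order preserved
All equal keys kept their original relative order. Merge Sort is stable: when the heads of the two halves are equal the merge takes from the left half first.
Answer: Stable


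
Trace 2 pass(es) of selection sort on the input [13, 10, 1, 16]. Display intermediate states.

Pass 1: Select minimum 1 at index 2, swap -> [1, 10, 13, 16]
Pass 2: Select minimum 10 at index 1, swap -> [1, 10, 13, 16]


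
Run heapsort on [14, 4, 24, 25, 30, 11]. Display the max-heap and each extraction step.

Build heap: [30, 25, 24, 14, 4, 11]
Extract 30: [25, 14, 24, 11, 4, 30]
Extract 25: [24, 14, 4, 11, 25, 30]
Extract 24: [14, 11, 4, 24, 25, 30]
Extract 14: [11, 4, 14, 24, 25, 30]
Extract 11: [4, 11, 14, 24, 25, 30]


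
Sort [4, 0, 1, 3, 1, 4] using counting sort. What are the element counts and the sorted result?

Count array: [1, 2, 0, 1, 2]
(count[i] = number of elements equal to i)
Cumulative count: [1, 3, 3, 4, 6]
Sorted: [0, 1, 1, 3, 4, 4]


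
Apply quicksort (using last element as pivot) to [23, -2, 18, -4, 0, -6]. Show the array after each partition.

Partition 1: pivot=-6 at index 0 -> [-6, -2, 18, -4, 0, 23]
Partition 2: pivot=23 at index 5 -> [-6, -2, 18, -4, 0, 23]
Partition 3: pivot=0 at index 3 -> [-6, -2, -4, 0, 18, 23]
Partition 4: pivot=-4 at index 1 -> [-6, -4, -2, 0, 18, 23]


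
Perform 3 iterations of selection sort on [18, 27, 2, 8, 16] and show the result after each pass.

Pass 1: Select minimum 2 at index 2, swap -> [2, 27, 18, 8, 16]
Pass 2: Select minimum 8 at index 3, swap -> [2, 8, 18, 27, 16]
Pass 3: Select minimum 16 at index 4, swap -> [2, 8, 16, 27, 18]


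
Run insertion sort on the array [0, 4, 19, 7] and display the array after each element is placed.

First element 0 is already 'sorted'
Insert 4: shifted 0 elements -> [0, 4, 19, 7]
Insert 19: shifted 0 elements -> [0, 4, 19, 7]
Insert 7: shifted 1 elements -> [0, 4, 7, 19]


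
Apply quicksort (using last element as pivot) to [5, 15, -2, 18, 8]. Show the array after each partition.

Partition 1: pivot=8 at index 2 -> [5, -2, 8, 18, 15]
Partition 2: pivot=-2 at index 0 -> [-2, 5, 8, 18, 15]
Partition 3: pivot=15 at index 3 -> [-2, 5, 8, 15, 18]


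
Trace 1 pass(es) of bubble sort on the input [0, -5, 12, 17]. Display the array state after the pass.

After pass 1: [-5, 0, 12, 17] (1 swaps)
Total swaps: 1


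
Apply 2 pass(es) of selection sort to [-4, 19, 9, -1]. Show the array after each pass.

Pass 1: Select minimum -4 at index 0, swap -> [-4, 19, 9, -1]
Pass 2: Select minimum -1 at index 3, swap -> [-4, -1, 9, 19]


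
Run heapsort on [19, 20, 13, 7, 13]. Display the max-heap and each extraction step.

Build heap: [20, 19, 13, 7, 13]
Extract 20: [19, 13, 13, 7, 20]
Extract 19: [13, 7, 13, 19, 20]
Extract 13: [13, 7, 13, 19, 20]
Extract 13: [7, 13, 13, 19, 20]


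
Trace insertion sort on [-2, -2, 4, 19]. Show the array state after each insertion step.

First element -2 is already 'sorted'
Insert -2: shifted 0 elements -> [-2, -2, 4, 19]
Insert 4: shifted 0 elements -> [-2, -2, 4, 19]
Insert 19: shifted 0 elements -> [-2, -2, 4, 19]


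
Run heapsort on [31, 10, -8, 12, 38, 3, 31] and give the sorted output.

Build heap: [38, 31, 31, 12, 10, 3, -8]
Extract 38: [31, 12, 31, -8, 10, 3, 38]
Extract 31: [31, 12, 3, -8, 10, 31, 38]
Extract 31: [12, 10, 3, -8, 31, 31, 38]
Extract 12: [10, -8, 3, 12, 31, 31, 38]
Extract 10: [3, -8, 10, 12, 31, 31, 38]
Extract 3: [-8, 3, 10, 12, 31, 31, 38]


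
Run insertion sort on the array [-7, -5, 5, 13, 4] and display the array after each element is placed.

First element -7 is already 'sorted'
Insert -5: shifted 0 elements -> [-7, -5, 5, 13, 4]
Insert 5: shifted 0 elements -> [-7, -5, 5, 13, 4]
Insert 13: shifted 0 elements -> [-7, -5, 5, 13, 4]
Insert 4: shifted 2 elements -> [-7, -5, 4, 5, 13]


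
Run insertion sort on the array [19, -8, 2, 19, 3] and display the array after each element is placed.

First element 19 is already 'sorted'
Insert -8: shifted 1 elements -> [-8, 19, 2, 19, 3]
Insert 2: shifted 1 elements -> [-8, 2, 19, 19, 3]
Insert 19: shifted 0 elements -> [-8, 2, 19, 19, 3]
Insert 3: shifted 2 elements -> [-8, 2, 3, 19, 19]


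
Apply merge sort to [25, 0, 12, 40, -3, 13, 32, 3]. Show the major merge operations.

Divide and conquer:
  Merge [25] + [0] -> [0, 25]
  Merge [12] + [40] -> [12, 40]
  Merge [0, 25] + [12, 40] -> [0, 12, 25, 40]
  Merge [-3] + [13] -> [-3, 13]
  Merge [32] + [3] -> [3, 32]
  Merge [-3, 13] + [3, 32] -> [-3, 3, 13, 32]
  Merge [0, 12, 25, 40] + [-3, 3, 13, 32] -> [-3, 0, 3, 12, 13, 25, 32, 40]


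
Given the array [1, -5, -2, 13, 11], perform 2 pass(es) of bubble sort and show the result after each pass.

After pass 1: [-5, -2, 1, 11, 13] (3 swaps)
After pass 2: [-5, -2, 1, 11, 13] (0 swaps)
Total swaps: 3


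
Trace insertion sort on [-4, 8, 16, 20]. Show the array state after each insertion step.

First element -4 is already 'sorted'
Insert 8: shifted 0 elements -> [-4, 8, 16, 20]
Insert 16: shifted 0 elements -> [-4, 8, 16, 20]
Insert 20: shifted 0 elements -> [-4, 8, 16, 20]


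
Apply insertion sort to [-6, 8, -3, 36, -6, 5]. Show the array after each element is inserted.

First element -6 is already 'sorted'
Insert 8: shifted 0 elements -> [-6, 8, -3, 36, -6, 5]
Insert -3: shifted 1 elements -> [-6, -3, 8, 36, -6, 5]
Insert 36: shifted 0 elements -> [-6, -3, 8, 36, -6, 5]
Insert -6: shifted 3 elements -> [-6, -6, -3, 8, 36, 5]
Insert 5: shifted 2 elements -> [-6, -6, -3, 5, 8, 36]


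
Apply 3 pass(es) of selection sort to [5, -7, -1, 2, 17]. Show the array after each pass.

Pass 1: Select minimum -7 at index 1, swap -> [-7, 5, -1, 2, 17]
Pass 2: Select minimum -1 at index 2, swap -> [-7, -1, 5, 2, 17]
Pass 3: Select minimum 2 at index 3, swap -> [-7, -1, 2, 5, 17]


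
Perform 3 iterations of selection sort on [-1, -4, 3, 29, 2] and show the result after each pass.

Pass 1: Select minimum -4 at index 1, swap -> [-4, -1, 3, 29, 2]
Pass 2: Select minimum -1 at index 1, swap -> [-4, -1, 3, 29, 2]
Pass 3: Select minimum 2 at index 4, swap -> [-4, -1, 2, 29, 3]


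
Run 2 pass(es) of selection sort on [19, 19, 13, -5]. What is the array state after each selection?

Pass 1: Select minimum -5 at index 3, swap -> [-5, 19, 13, 19]
Pass 2: Select minimum 13 at index 2, swap -> [-5, 13, 19, 19]


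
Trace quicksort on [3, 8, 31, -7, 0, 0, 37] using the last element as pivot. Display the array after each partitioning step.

Partition 1: pivot=37 at index 6 -> [3, 8, 31, -7, 0, 0, 37]
Partition 2: pivot=0 at index 2 -> [-7, 0, 0, 3, 8, 31, 37]
Partition 3: pivot=0 at index 1 -> [-7, 0, 0, 3, 8, 31, 37]
Partition 4: pivot=31 at index 5 -> [-7, 0, 0, 3, 8, 31, 37]
Partition 5: pivot=8 at index 4 -> [-7, 0, 0, 3, 8, 31, 37]


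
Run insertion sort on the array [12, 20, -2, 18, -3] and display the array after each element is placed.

First element 12 is already 'sorted'
Insert 20: shifted 0 elements -> [12, 20, -2, 18, -3]
Insert -2: shifted 2 elements -> [-2, 12, 20, 18, -3]
Insert 18: shifted 1 elements -> [-2, 12, 18, 20, -3]
Insert -3: shifted 4 elements -> [-3, -2, 12, 18, 20]


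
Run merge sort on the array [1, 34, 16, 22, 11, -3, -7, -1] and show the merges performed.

Divide and conquer:
  Merge [1] + [34] -> [1, 34]
  Merge [16] + [22] -> [16, 22]
  Merge [1, 34] + [16, 22] -> [1, 16, 22, 34]
  Merge [11] + [-3] -> [-3, 11]
  Merge [-7] + [-1] -> [-7, -1]
  Merge [-3, 11] + [-7, -1] -> [-7, -3, -1, 11]
  Merge [1, 16, 22, 34] + [-7, -3, -1, 11] -> [-7, -3, -1, 1, 11, 16, 22, 34]


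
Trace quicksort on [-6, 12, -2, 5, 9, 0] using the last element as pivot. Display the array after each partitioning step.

Partition 1: pivot=0 at index 2 -> [-6, -2, 0, 5, 9, 12]
Partition 2: pivot=-2 at index 1 -> [-6, -2, 0, 5, 9, 12]
Partition 3: pivot=12 at index 5 -> [-6, -2, 0, 5, 9, 12]
Partition 4: pivot=9 at index 4 -> [-6, -2, 0, 5, 9, 12]


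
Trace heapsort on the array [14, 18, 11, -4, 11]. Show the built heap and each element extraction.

Build heap: [18, 14, 11, -4, 11]
Extract 18: [14, 11, 11, -4, 18]
Extract 14: [11, -4, 11, 14, 18]
Extract 11: [11, -4, 11, 14, 18]
Extract 11: [-4, 11, 11, 14, 18]


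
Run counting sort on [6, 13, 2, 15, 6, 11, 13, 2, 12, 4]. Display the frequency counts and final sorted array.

Count array: [0, 0, 2, 0, 1, 0, 2, 0, 0, 0, 0, 1, 1, 2, 0, 1]
(count[i] = number of elements equal to i)
Cumulative count: [0, 0, 2, 2, 3, 3, 5, 5, 5, 5, 5, 6, 7, 9, 9, 10]
Sorted: [2, 2, 4, 6, 6, 11, 12, 13, 13, 15]


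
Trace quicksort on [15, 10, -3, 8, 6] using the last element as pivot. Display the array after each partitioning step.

Partition 1: pivot=6 at index 1 -> [-3, 6, 15, 8, 10]
Partition 2: pivot=10 at index 3 -> [-3, 6, 8, 10, 15]


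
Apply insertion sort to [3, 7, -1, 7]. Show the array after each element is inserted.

First element 3 is already 'sorted'
Insert 7: shifted 0 elements -> [3, 7, -1, 7]
Insert -1: shifted 2 elements -> [-1, 3, 7, 7]
Insert 7: shifted 0 elements -> [-1, 3, 7, 7]


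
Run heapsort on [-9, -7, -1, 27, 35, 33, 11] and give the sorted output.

Build heap: [35, 27, 33, -9, -7, -1, 11]
Extract 35: [33, 27, 11, -9, -7, -1, 35]
Extract 33: [27, -1, 11, -9, -7, 33, 35]
Extract 27: [11, -1, -7, -9, 27, 33, 35]
Extract 11: [-1, -9, -7, 11, 27, 33, 35]
Extract -1: [-7, -9, -1, 11, 27, 33, 35]
Extract -7: [-9, -7, -1, 11, 27, 33, 35]


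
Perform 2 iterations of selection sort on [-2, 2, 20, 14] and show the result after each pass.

Pass 1: Select minimum -2 at index 0, swap -> [-2, 2, 20, 14]
Pass 2: Select minimum 2 at index 1, swap -> [-2, 2, 20, 14]


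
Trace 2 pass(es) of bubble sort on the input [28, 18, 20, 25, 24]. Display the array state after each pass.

After pass 1: [18, 20, 25, 24, 28] (4 swaps)
After pass 2: [18, 20, 24, 25, 28] (1 swaps)
Total swaps: 5


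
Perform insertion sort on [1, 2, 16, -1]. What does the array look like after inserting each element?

First element 1 is already 'sorted'
Insert 2: shifted 0 elements -> [1, 2, 16, -1]
Insert 16: shifted 0 elements -> [1, 2, 16, -1]
Insert -1: shifted 3 elements -> [-1, 1, 2, 16]


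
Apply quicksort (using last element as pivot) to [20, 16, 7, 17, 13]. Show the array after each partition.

Partition 1: pivot=13 at index 1 -> [7, 13, 20, 17, 16]
Partition 2: pivot=16 at index 2 -> [7, 13, 16, 17, 20]
Partition 3: pivot=20 at index 4 -> [7, 13, 16, 17, 20]


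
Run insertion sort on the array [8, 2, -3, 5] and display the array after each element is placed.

First element 8 is already 'sorted'
Insert 2: shifted 1 elements -> [2, 8, -3, 5]
Insert -3: shifted 2 elements -> [-3, 2, 8, 5]
Insert 5: shifted 1 elements -> [-3, 2, 5, 8]


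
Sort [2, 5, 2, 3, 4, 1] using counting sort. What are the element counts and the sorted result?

Count array: [0, 1, 2, 1, 1, 1]
(count[i] = number of elements equal to i)
Cumulative count: [0, 1, 3, 4, 5, 6]
Sorted: [1, 2, 2, 3, 4, 5]


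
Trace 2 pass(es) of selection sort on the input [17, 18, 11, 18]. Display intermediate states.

Pass 1: Select minimum 11 at index 2, swap -> [11, 18, 17, 18]
Pass 2: Select minimum 17 at index 2, swap -> [11, 17, 18, 18]


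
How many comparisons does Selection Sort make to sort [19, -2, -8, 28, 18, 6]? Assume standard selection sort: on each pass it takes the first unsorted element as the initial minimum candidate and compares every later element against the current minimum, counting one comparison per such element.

Pass 1: scan indices 1..5 for the minimum = 5 comparison(s); min is -8, place at index 0 -> [-8, -2, 19, 28, 18, 6]
Pass 2: scan indices 2..5 for the minimum = 4 comparison(s); min is -2, place at index 1 -> [-8, -2, 19, 28, 18, 6]
Pass 3: scan indices 3..5 for the minimum = 3 comparison(s); min is 6, place at index 2 -> [-8, -2, 6, 28, 18, 19]
Pass 4: scan indices 4..5 for the minimum = 2 comparison(s); min is 18, place at index 3 -> [-8, -2, 6, 18, 28, 19]
Pass 5: scan indices 5..5 for the minimum = 1 comparison(s); min is 19, place at index 4 -> [-8, -2, 6, 18, 19, 28]
Selection sort always scans the whole unsorted suffix, so the count is (n-1) + (n-2) + ... + 1 = n(n-1)/2 = 6*5/2 = 15 regardless of the input order.
Total comparisons: 5 + 4 + 3 + 2 + 1 = 15


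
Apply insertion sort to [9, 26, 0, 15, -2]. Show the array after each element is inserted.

First element 9 is already 'sorted'
Insert 26: shifted 0 elements -> [9, 26, 0, 15, -2]
Insert 0: shifted 2 elements -> [0, 9, 26, 15, -2]
Insert 15: shifted 1 elements -> [0, 9, 15, 26, -2]
Insert -2: shifted 4 elements -> [-2, 0, 9, 15, 26]


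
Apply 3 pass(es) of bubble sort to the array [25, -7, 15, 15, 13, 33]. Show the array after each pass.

After pass 1: [-7, 15, 15, 13, 25, 33] (4 swaps)
After pass 2: [-7, 15, 13, 15, 25, 33] (1 swaps)
After pass 3: [-7, 13, 15, 15, 25, 33] (1 swaps)
Total swaps: 6


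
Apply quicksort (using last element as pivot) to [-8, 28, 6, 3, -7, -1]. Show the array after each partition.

Partition 1: pivot=-1 at index 2 -> [-8, -7, -1, 3, 28, 6]
Partition 2: pivot=-7 at index 1 -> [-8, -7, -1, 3, 28, 6]
Partition 3: pivot=6 at index 4 -> [-8, -7, -1, 3, 6, 28]


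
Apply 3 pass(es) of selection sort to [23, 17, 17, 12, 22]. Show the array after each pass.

Pass 1: Select minimum 12 at index 3, swap -> [12, 17, 17, 23, 22]
Pass 2: Select minimum 17 at index 1, swap -> [12, 17, 17, 23, 22]
Pass 3: Select minimum 17 at index 2, swap -> [12, 17, 17, 23, 22]


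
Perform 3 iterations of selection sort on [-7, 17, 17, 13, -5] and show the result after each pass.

Pass 1: Select minimum -7 at index 0, swap -> [-7, 17, 17, 13, -5]
Pass 2: Select minimum -5 at index 4, swap -> [-7, -5, 17, 13, 17]
Pass 3: Select minimum 13 at index 3, swap -> [-7, -5, 13, 17, 17]


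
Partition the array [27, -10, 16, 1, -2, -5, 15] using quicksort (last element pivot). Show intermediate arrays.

Partition 1: pivot=15 at index 4 -> [-10, 1, -2, -5, 15, 27, 16]
Partition 2: pivot=-5 at index 1 -> [-10, -5, -2, 1, 15, 27, 16]
Partition 3: pivot=1 at index 3 -> [-10, -5, -2, 1, 15, 27, 16]
Partition 4: pivot=16 at index 5 -> [-10, -5, -2, 1, 15, 16, 27]


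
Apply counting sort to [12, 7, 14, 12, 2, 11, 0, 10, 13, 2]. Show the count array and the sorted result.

Count array: [1, 0, 2, 0, 0, 0, 0, 1, 0, 0, 1, 1, 2, 1, 1]
(count[i] = number of elements equal to i)
Cumulative count: [1, 1, 3, 3, 3, 3, 3, 4, 4, 4, 5, 6, 8, 9, 10]
Sorted: [0, 2, 2, 7, 10, 11, 12, 12, 13, 14]


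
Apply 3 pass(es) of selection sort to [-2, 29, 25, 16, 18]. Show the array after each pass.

Pass 1: Select minimum -2 at index 0, swap -> [-2, 29, 25, 16, 18]
Pass 2: Select minimum 16 at index 3, swap -> [-2, 16, 25, 29, 18]
Pass 3: Select minimum 18 at index 4, swap -> [-2, 16, 18, 29, 25]


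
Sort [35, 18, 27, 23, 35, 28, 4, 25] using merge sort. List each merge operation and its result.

Divide and conquer:
  Merge [35] + [18] -> [18, 35]
  Merge [27] + [23] -> [23, 27]
  Merge [18, 35] + [23, 27] -> [18, 23, 27, 35]
  Merge [35] + [28] -> [28, 35]
  Merge [4] + [25] -> [4, 25]
  Merge [28, 35] + [4, 25] -> [4, 25, 28, 35]
  Merge [18, 23, 27, 35] + [4, 25, 28, 35] -> [4, 18, 23, 25, 27, 28, 35, 35]


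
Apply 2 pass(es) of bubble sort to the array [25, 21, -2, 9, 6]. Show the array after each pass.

After pass 1: [21, -2, 9, 6, 25] (4 swaps)
After pass 2: [-2, 9, 6, 21, 25] (3 swaps)
Total swaps: 7


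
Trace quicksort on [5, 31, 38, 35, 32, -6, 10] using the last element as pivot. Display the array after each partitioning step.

Partition 1: pivot=10 at index 2 -> [5, -6, 10, 35, 32, 31, 38]
Partition 2: pivot=-6 at index 0 -> [-6, 5, 10, 35, 32, 31, 38]
Partition 3: pivot=38 at index 6 -> [-6, 5, 10, 35, 32, 31, 38]
Partition 4: pivot=31 at index 3 -> [-6, 5, 10, 31, 32, 35, 38]
Partition 5: pivot=35 at index 5 -> [-6, 5, 10, 31, 32, 35, 38]


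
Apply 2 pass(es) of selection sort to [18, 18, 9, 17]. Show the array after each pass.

Pass 1: Select minimum 9 at index 2, swap -> [9, 18, 18, 17]
Pass 2: Select minimum 17 at index 3, swap -> [9, 17, 18, 18]


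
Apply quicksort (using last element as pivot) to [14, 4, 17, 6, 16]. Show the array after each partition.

Partition 1: pivot=16 at index 3 -> [14, 4, 6, 16, 17]
Partition 2: pivot=6 at index 1 -> [4, 6, 14, 16, 17]


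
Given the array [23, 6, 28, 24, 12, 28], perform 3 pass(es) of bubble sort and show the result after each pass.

After pass 1: [6, 23, 24, 12, 28, 28] (3 swaps)
After pass 2: [6, 23, 12, 24, 28, 28] (1 swaps)
After pass 3: [6, 12, 23, 24, 28, 28] (1 swaps)
Total swaps: 5


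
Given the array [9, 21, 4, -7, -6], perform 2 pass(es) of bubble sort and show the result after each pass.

After pass 1: [9, 4, -7, -6, 21] (3 swaps)
After pass 2: [4, -7, -6, 9, 21] (3 swaps)
Total swaps: 6


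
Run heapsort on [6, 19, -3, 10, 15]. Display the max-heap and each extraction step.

Build heap: [19, 15, -3, 10, 6]
Extract 19: [15, 10, -3, 6, 19]
Extract 15: [10, 6, -3, 15, 19]
Extract 10: [6, -3, 10, 15, 19]
Extract 6: [-3, 6, 10, 15, 19]


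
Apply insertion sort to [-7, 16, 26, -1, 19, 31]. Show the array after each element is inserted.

First element -7 is already 'sorted'
Insert 16: shifted 0 elements -> [-7, 16, 26, -1, 19, 31]
Insert 26: shifted 0 elements -> [-7, 16, 26, -1, 19, 31]
Insert -1: shifted 2 elements -> [-7, -1, 16, 26, 19, 31]
Insert 19: shifted 1 elements -> [-7, -1, 16, 19, 26, 31]
Insert 31: shifted 0 elements -> [-7, -1, 16, 19, 26, 31]


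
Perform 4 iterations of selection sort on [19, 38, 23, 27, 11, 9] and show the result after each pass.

Pass 1: Select minimum 9 at index 5, swap -> [9, 38, 23, 27, 11, 19]
Pass 2: Select minimum 11 at index 4, swap -> [9, 11, 23, 27, 38, 19]
Pass 3: Select minimum 19 at index 5, swap -> [9, 11, 19, 27, 38, 23]
Pass 4: Select minimum 23 at index 5, swap -> [9, 11, 19, 23, 38, 27]


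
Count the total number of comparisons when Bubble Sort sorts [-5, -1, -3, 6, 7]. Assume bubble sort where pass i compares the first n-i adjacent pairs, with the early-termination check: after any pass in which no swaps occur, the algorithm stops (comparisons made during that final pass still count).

Pass 1: compare adjacent pairs (0,1)..(3,4) = 4 comparison(s), 1 swap(s) -> [-5, -3, -1, 6, 7]
Pass 2: compare adjacent pairs (0,1)..(2,3) = 3 comparison(s), 0 swap(s) -> [-5, -3, -1, 6, 7]
No swaps in this pass, so bubble sort stops here.
Total comparisons: 4 + 3 = 7


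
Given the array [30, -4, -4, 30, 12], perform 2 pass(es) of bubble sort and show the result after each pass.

After pass 1: [-4, -4, 30, 12, 30] (3 swaps)
After pass 2: [-4, -4, 12, 30, 30] (1 swaps)
Total swaps: 4


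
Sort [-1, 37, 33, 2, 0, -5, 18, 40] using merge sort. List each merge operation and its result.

Divide and conquer:
  Merge [-1] + [37] -> [-1, 37]
  Merge [33] + [2] -> [2, 33]
  Merge [-1, 37] + [2, 33] -> [-1, 2, 33, 37]
  Merge [0] + [-5] -> [-5, 0]
  Merge [18] + [40] -> [18, 40]
  Merge [-5, 0] + [18, 40] -> [-5, 0, 18, 40]
  Merge [-1, 2, 33, 37] + [-5, 0, 18, 40] -> [-5, -1, 0, 2, 18, 33, 37, 40]


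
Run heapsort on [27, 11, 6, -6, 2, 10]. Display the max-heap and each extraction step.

Build heap: [27, 11, 10, -6, 2, 6]
Extract 27: [11, 6, 10, -6, 2, 27]
Extract 11: [10, 6, 2, -6, 11, 27]
Extract 10: [6, -6, 2, 10, 11, 27]
Extract 6: [2, -6, 6, 10, 11, 27]
Extract 2: [-6, 2, 6, 10, 11, 27]


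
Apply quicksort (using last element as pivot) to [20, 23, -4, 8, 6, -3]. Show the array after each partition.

Partition 1: pivot=-3 at index 1 -> [-4, -3, 20, 8, 6, 23]
Partition 2: pivot=23 at index 5 -> [-4, -3, 20, 8, 6, 23]
Partition 3: pivot=6 at index 2 -> [-4, -3, 6, 8, 20, 23]
Partition 4: pivot=20 at index 4 -> [-4, -3, 6, 8, 20, 23]


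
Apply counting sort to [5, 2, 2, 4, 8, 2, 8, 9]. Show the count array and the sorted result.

Count array: [0, 0, 3, 0, 1, 1, 0, 0, 2, 1]
(count[i] = number of elements equal to i)
Cumulative count: [0, 0, 3, 3, 4, 5, 5, 5, 7, 8]
Sorted: [2, 2, 2, 4, 5, 8, 8, 9]


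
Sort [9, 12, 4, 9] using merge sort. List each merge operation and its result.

Divide and conquer:
  Merge [9] + [12] -> [9, 12]
  Merge [4] + [9] -> [4, 9]
  Merge [9, 12] + [4, 9] -> [4, 9, 9, 12]


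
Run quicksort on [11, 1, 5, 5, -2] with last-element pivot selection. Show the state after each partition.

Partition 1: pivot=-2 at index 0 -> [-2, 1, 5, 5, 11]
Partition 2: pivot=11 at index 4 -> [-2, 1, 5, 5, 11]
Partition 3: pivot=5 at index 3 -> [-2, 1, 5, 5, 11]
Partition 4: pivot=5 at index 2 -> [-2, 1, 5, 5, 11]


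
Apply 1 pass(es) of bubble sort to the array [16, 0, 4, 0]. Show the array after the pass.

After pass 1: [0, 4, 0, 16] (3 swaps)
Total swaps: 3


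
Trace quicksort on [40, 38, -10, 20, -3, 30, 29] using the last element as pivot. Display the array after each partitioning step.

Partition 1: pivot=29 at index 3 -> [-10, 20, -3, 29, 40, 30, 38]
Partition 2: pivot=-3 at index 1 -> [-10, -3, 20, 29, 40, 30, 38]
Partition 3: pivot=38 at index 5 -> [-10, -3, 20, 29, 30, 38, 40]


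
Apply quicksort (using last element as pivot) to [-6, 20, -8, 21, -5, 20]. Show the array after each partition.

Partition 1: pivot=20 at index 4 -> [-6, 20, -8, -5, 20, 21]
Partition 2: pivot=-5 at index 2 -> [-6, -8, -5, 20, 20, 21]
Partition 3: pivot=-8 at index 0 -> [-8, -6, -5, 20, 20, 21]


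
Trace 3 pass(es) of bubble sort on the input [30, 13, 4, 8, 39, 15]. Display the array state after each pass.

After pass 1: [13, 4, 8, 30, 15, 39] (4 swaps)
After pass 2: [4, 8, 13, 15, 30, 39] (3 swaps)
After pass 3: [4, 8, 13, 15, 30, 39] (0 swaps)
Total swaps: 7


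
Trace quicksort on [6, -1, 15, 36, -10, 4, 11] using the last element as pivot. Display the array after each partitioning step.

Partition 1: pivot=11 at index 4 -> [6, -1, -10, 4, 11, 36, 15]
Partition 2: pivot=4 at index 2 -> [-1, -10, 4, 6, 11, 36, 15]
Partition 3: pivot=-10 at index 0 -> [-10, -1, 4, 6, 11, 36, 15]
Partition 4: pivot=15 at index 5 -> [-10, -1, 4, 6, 11, 15, 36]


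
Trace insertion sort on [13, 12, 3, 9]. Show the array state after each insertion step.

First element 13 is already 'sorted'
Insert 12: shifted 1 elements -> [12, 13, 3, 9]
Insert 3: shifted 2 elements -> [3, 12, 13, 9]
Insert 9: shifted 2 elements -> [3, 9, 12, 13]


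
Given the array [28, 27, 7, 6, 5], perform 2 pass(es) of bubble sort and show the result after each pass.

After pass 1: [27, 7, 6, 5, 28] (4 swaps)
After pass 2: [7, 6, 5, 27, 28] (3 swaps)
Total swaps: 7


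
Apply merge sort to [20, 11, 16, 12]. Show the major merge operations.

Divide and conquer:
  Merge [20] + [11] -> [11, 20]
  Merge [16] + [12] -> [12, 16]
  Merge [11, 20] + [12, 16] -> [11, 12, 16, 20]


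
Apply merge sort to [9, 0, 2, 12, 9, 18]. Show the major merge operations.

Divide and conquer:
  Merge [0] + [2] -> [0, 2]
  Merge [9] + [0, 2] -> [0, 2, 9]
  Merge [9] + [18] -> [9, 18]
  Merge [12] + [9, 18] -> [9, 12, 18]
  Merge [0, 2, 9] + [9, 12, 18] -> [0, 2, 9, 9, 12, 18]


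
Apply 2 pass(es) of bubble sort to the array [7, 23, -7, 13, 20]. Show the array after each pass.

After pass 1: [7, -7, 13, 20, 23] (3 swaps)
After pass 2: [-7, 7, 13, 20, 23] (1 swaps)
Total swaps: 4


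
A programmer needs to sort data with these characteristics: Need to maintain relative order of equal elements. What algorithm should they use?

Best choice: Merge sort or Insertion sort
Reason: Both are stable; quicksort and heapsort are not stable


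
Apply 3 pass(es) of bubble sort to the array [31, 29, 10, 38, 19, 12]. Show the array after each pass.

After pass 1: [29, 10, 31, 19, 12, 38] (4 swaps)
After pass 2: [10, 29, 19, 12, 31, 38] (3 swaps)
After pass 3: [10, 19, 12, 29, 31, 38] (2 swaps)
Total swaps: 9


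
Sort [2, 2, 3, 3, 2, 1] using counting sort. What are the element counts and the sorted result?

Count array: [0, 1, 3, 2]
(count[i] = number of elements equal to i)
Cumulative count: [0, 1, 4, 6]
Sorted: [1, 2, 2, 2, 3, 3]


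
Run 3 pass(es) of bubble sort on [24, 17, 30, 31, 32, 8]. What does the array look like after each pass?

After pass 1: [17, 24, 30, 31, 8, 32] (2 swaps)
After pass 2: [17, 24, 30, 8, 31, 32] (1 swaps)
After pass 3: [17, 24, 8, 30, 31, 32] (1 swaps)
Total swaps: 4


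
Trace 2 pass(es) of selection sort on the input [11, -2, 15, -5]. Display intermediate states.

Pass 1: Select minimum -5 at index 3, swap -> [-5, -2, 15, 11]
Pass 2: Select minimum -2 at index 1, swap -> [-5, -2, 15, 11]


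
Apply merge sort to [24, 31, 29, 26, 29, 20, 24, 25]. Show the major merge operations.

Divide and conquer:
  Merge [24] + [31] -> [24, 31]
  Merge [29] + [26] -> [26, 29]
  Merge [24, 31] + [26, 29] -> [24, 26, 29, 31]
  Merge [29] + [20] -> [20, 29]
  Merge [24] + [25] -> [24, 25]
  Merge [20, 29] + [24, 25] -> [20, 24, 25, 29]
  Merge [24, 26, 29, 31] + [20, 24, 25, 29] -> [20, 24, 24, 25, 26, 29, 29, 31]


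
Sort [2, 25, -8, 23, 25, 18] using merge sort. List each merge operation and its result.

Divide and conquer:
  Merge [25] + [-8] -> [-8, 25]
  Merge [2] + [-8, 25] -> [-8, 2, 25]
  Merge [25] + [18] -> [18, 25]
  Merge [23] + [18, 25] -> [18, 23, 25]
  Merge [-8, 2, 25] + [18, 23, 25] -> [-8, 2, 18, 23, 25, 25]


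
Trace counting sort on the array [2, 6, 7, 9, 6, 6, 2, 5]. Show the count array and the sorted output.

Count array: [0, 0, 2, 0, 0, 1, 3, 1, 0, 1]
(count[i] = number of elements equal to i)
Cumulative count: [0, 0, 2, 2, 2, 3, 6, 7, 7, 8]
Sorted: [2, 2, 5, 6, 6, 6, 7, 9]


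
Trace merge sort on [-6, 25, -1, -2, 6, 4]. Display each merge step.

Divide and conquer:
  Merge [25] + [-1] -> [-1, 25]
  Merge [-6] + [-1, 25] -> [-6, -1, 25]
  Merge [6] + [4] -> [4, 6]
  Merge [-2] + [4, 6] -> [-2, 4, 6]
  Merge [-6, -1, 25] + [-2, 4, 6] -> [-6, -2, -1, 4, 6, 25]


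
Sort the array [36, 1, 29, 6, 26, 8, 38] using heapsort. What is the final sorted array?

Build heap: [38, 26, 36, 6, 1, 8, 29]
Extract 38: [36, 26, 29, 6, 1, 8, 38]
Extract 36: [29, 26, 8, 6, 1, 36, 38]
Extract 29: [26, 6, 8, 1, 29, 36, 38]
Extract 26: [8, 6, 1, 26, 29, 36, 38]
Extract 8: [6, 1, 8, 26, 29, 36, 38]
Extract 6: [1, 6, 8, 26, 29, 36, 38]


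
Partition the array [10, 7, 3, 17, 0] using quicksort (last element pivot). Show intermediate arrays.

Partition 1: pivot=0 at index 0 -> [0, 7, 3, 17, 10]
Partition 2: pivot=10 at index 3 -> [0, 7, 3, 10, 17]
Partition 3: pivot=3 at index 1 -> [0, 3, 7, 10, 17]


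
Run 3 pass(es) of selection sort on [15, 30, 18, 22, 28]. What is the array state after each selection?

Pass 1: Select minimum 15 at index 0, swap -> [15, 30, 18, 22, 28]
Pass 2: Select minimum 18 at index 2, swap -> [15, 18, 30, 22, 28]
Pass 3: Select minimum 22 at index 3, swap -> [15, 18, 22, 30, 28]


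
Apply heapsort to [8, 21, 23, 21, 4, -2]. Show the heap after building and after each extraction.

Build heap: [23, 21, 8, 21, 4, -2]
Extract 23: [21, 21, 8, -2, 4, 23]
Extract 21: [21, 4, 8, -2, 21, 23]
Extract 21: [8, 4, -2, 21, 21, 23]
Extract 8: [4, -2, 8, 21, 21, 23]
Extract 4: [-2, 4, 8, 21, 21, 23]


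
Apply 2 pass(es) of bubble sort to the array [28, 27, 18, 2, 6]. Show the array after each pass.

After pass 1: [27, 18, 2, 6, 28] (4 swaps)
After pass 2: [18, 2, 6, 27, 28] (3 swaps)
Total swaps: 7


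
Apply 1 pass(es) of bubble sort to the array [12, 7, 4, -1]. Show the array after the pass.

After pass 1: [7, 4, -1, 12] (3 swaps)
Total swaps: 3


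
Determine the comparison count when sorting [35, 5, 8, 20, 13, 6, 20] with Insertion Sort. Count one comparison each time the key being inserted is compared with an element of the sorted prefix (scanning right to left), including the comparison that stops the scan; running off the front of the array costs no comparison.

Insert 5: 35 > 5 (shift), reached front = 1 comparison(s) -> [5, 35, 8, 20, 13, 6, 20]
Insert 8: 35 > 8 (shift), 5 <= 8 (stop) = 2 comparison(s) -> [5, 8, 35, 20, 13, 6, 20]
Insert 20: 35 > 20 (shift), 8 <= 20 (stop) = 2 comparison(s) -> [5, 8, 20, 35, 13, 6, 20]
Insert 13: 35 > 13 (shift), 20 > 13 (shift), 8 <= 13 (stop) = 3 comparison(s) -> [5, 8, 13, 20, 35, 6, 20]
Insert 6: 35 > 6 (shift), 20 > 6 (shift), 13 > 6 (shift), 8 > 6 (shift), 5 <= 6 (stop) = 5 comparison(s) -> [5, 6, 8, 13, 20, 35, 20]
Insert 20: 35 > 20 (shift), 20 <= 20 (stop) = 2 comparison(s) -> [5, 6, 8, 13, 20, 20, 35]
Total comparisons: 1 + 2 + 2 + 3 + 5 + 2 = 15


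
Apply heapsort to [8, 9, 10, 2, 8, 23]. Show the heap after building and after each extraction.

Build heap: [23, 9, 10, 2, 8, 8]
Extract 23: [10, 9, 8, 2, 8, 23]
Extract 10: [9, 8, 8, 2, 10, 23]
Extract 9: [8, 2, 8, 9, 10, 23]
Extract 8: [8, 2, 8, 9, 10, 23]
Extract 8: [2, 8, 8, 9, 10, 23]


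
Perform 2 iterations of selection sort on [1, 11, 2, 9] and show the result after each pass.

Pass 1: Select minimum 1 at index 0, swap -> [1, 11, 2, 9]
Pass 2: Select minimum 2 at index 2, swap -> [1, 2, 11, 9]


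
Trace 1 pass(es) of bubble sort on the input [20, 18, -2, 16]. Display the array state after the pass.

After pass 1: [18, -2, 16, 20] (3 swaps)
Total swaps: 3


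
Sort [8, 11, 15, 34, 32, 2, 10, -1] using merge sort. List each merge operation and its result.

Divide and conquer:
  Merge [8] + [11] -> [8, 11]
  Merge [15] + [34] -> [15, 34]
  Merge [8, 11] + [15, 34] -> [8, 11, 15, 34]
  Merge [32] + [2] -> [2, 32]
  Merge [10] + [-1] -> [-1, 10]
  Merge [2, 32] + [-1, 10] -> [-1, 2, 10, 32]
  Merge [8, 11, 15, 34] + [-1, 2, 10, 32] -> [-1, 2, 8, 10, 11, 15, 32, 34]


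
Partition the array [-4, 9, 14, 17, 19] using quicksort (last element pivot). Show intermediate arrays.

Partition 1: pivot=19 at index 4 -> [-4, 9, 14, 17, 19]
Partition 2: pivot=17 at index 3 -> [-4, 9, 14, 17, 19]
Partition 3: pivot=14 at index 2 -> [-4, 9, 14, 17, 19]
Partition 4: pivot=9 at index 1 -> [-4, 9, 14, 17, 19]


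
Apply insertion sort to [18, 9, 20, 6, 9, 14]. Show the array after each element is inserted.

First element 18 is already 'sorted'
Insert 9: shifted 1 elements -> [9, 18, 20, 6, 9, 14]
Insert 20: shifted 0 elements -> [9, 18, 20, 6, 9, 14]
Insert 6: shifted 3 elements -> [6, 9, 18, 20, 9, 14]
Insert 9: shifted 2 elements -> [6, 9, 9, 18, 20, 14]
Insert 14: shifted 2 elements -> [6, 9, 9, 14, 18, 20]


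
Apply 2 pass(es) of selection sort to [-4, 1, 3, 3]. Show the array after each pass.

Pass 1: Select minimum -4 at index 0, swap -> [-4, 1, 3, 3]
Pass 2: Select minimum 1 at index 1, swap -> [-4, 1, 3, 3]


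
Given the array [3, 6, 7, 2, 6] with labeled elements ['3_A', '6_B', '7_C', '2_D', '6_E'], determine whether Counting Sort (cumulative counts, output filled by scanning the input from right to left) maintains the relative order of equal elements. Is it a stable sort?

Trace Counting Sort on the labeled array (the key is the number; the letter only tracks identity):
  Counts for values 0..7: [0, 0, 1, 1, 0, 0, 2, 1]
  Cumulative counts: [0, 0, 1, 2, 2, 2, 4, 5]
  Scan right to left: place 6_E at output index 3
  Scan right to left: place 2_D at output index 0
  Scan right to left: place 7_C at output index 4
  Scan right to left: place 6_B at output index 2
  Scan right to left: place 3_A at output index 1
  Output: [2_D, 3_A, 6_B, 6_E, 7_C]
Equal keys:
  value 6: originally 6_B, 6_E; after sorting 6_B, 6_E -> order preserved
All equal keys kept their original relative order. Counting Sort is stable: scanning the input right to left with decreasing cumulative counts places later duplicates at later output positions.
Answer: Stable


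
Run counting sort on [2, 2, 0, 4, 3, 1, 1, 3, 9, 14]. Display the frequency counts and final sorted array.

Count array: [1, 2, 2, 2, 1, 0, 0, 0, 0, 1, 0, 0, 0, 0, 1]
(count[i] = number of elements equal to i)
Cumulative count: [1, 3, 5, 7, 8, 8, 8, 8, 8, 9, 9, 9, 9, 9, 10]
Sorted: [0, 1, 1, 2, 2, 3, 3, 4, 9, 14]


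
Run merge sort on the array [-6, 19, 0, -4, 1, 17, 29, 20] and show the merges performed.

Divide and conquer:
  Merge [-6] + [19] -> [-6, 19]
  Merge [0] + [-4] -> [-4, 0]
  Merge [-6, 19] + [-4, 0] -> [-6, -4, 0, 19]
  Merge [1] + [17] -> [1, 17]
  Merge [29] + [20] -> [20, 29]
  Merge [1, 17] + [20, 29] -> [1, 17, 20, 29]
  Merge [-6, -4, 0, 19] + [1, 17, 20, 29] -> [-6, -4, 0, 1, 17, 19, 20, 29]
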